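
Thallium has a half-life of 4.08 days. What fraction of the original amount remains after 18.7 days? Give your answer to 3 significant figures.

n = 18.7/4.08 ≈ 4.5833 half-lives.
Fraction remaining = (1/2)^4.5833 ≈ 0.041714.

0.0417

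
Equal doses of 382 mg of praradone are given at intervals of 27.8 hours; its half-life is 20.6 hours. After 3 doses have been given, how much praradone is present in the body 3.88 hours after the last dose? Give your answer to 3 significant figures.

518 mg

The 3 doses were given 59.48, 31.68, 3.88 hours ago.
Total = 382·(1/2)^(59.48/20.6) + 382·(1/2)^(31.68/20.6) + 382·(1/2)^(3.88/20.6)
      = 51.627 + 131.56 + 335.25 ≈ 518.43 mg.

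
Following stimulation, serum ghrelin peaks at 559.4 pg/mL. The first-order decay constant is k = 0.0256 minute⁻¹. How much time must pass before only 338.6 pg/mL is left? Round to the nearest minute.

t½ = ln 2 / k = 0.69315 / 0.0256 ≈ 27.076 minutes.
Fraction remaining = 338.6/559.4 ≈ 0.60529.
n = log₂(559.4/338.6) = ln(1.6521)/ln 2 ≈ 0.7243 half-lives.
t = n × t½ = 0.7243 × 27.076 ≈ 19.611 minutes.

20 minutes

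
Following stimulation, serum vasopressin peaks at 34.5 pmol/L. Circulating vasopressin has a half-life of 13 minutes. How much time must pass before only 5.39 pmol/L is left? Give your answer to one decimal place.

34.8 minutes

Fraction remaining = 5.39/34.5 ≈ 0.15623.
n = log₂(34.5/5.39) = ln(6.4007)/ln 2 ≈ 2.6782 half-lives.
t = n × t½ = 2.6782 × 13 ≈ 34.817 minutes.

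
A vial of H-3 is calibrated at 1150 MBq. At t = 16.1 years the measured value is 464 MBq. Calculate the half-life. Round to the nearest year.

12 years

A/A₀ = 464/1150 ≈ 0.40348.
n = log₂(2.4784) ≈ 1.3094 half-lives elapsed in 16.1 years.
t½ = 16.1/1.3094 ≈ 12.295 years.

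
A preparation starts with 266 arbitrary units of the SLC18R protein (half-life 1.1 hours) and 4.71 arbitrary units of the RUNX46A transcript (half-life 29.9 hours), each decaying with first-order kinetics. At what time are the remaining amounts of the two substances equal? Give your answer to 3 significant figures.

6.65 hours

Set 266·(1/2)^(t/1.1) = 4.71·(1/2)^(t/29.9).
Taking log₂: log₂(266/4.71) = t·(1/1.1 − 1/29.9).
log₂(56.476) = 5.8196; 1/1.1 − 1/29.9 = 0.87565.
t = 5.8196 / 0.87565 ≈ 6.646 hours.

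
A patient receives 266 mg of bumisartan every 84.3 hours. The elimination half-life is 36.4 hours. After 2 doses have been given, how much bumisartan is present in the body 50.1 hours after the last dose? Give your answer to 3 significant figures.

123 mg

The 2 doses were given 134.4, 50.1 hours ago.
Total = 266·(1/2)^(134.4/36.4) + 266·(1/2)^(50.1/36.4)
      = 20.577 + 102.46 ≈ 123.04 mg.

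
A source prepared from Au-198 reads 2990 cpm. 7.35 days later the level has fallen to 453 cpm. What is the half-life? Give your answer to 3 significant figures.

A/A₀ = 453/2990 ≈ 0.15151.
n = log₂(6.6004) ≈ 2.7226 half-lives elapsed in 7.35 days.
t½ = 7.35/2.7226 ≈ 2.6997 days.

2.70 days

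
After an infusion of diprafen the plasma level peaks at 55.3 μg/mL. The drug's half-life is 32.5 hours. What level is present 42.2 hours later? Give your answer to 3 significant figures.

22.5 μg/mL

Number of half-lives: n = 42.2/32.5 ≈ 1.2985.
Remaining = 55.3 × (1/2)^1.2985 = 55.3 × 0.40656 ≈ 22.483 μg/mL.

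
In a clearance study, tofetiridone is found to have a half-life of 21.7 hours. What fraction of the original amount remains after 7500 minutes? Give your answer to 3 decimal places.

7500 minutes = 125 hours.
n = 125/21.7 ≈ 5.7604 half-lives.
Fraction remaining = (1/2)^5.7604 ≈ 0.018448.

0.018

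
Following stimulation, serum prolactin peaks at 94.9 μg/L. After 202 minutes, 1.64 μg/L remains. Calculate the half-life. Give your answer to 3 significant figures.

A/A₀ = 1.64/94.9 ≈ 0.017281.
n = log₂(57.866) ≈ 5.8546 half-lives elapsed in 202 minutes.
t½ = 202/5.8546 ≈ 34.503 minutes.

34.5 minutes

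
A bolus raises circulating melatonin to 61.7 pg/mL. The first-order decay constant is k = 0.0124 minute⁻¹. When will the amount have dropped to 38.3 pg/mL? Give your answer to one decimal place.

38.5 minutes

t½ = ln 2 / k = 0.69315 / 0.0124 ≈ 55.899 minutes.
Fraction remaining = 38.3/61.7 ≈ 0.62075.
n = log₂(61.7/38.3) = ln(1.611)/ln 2 ≈ 0.68793 half-lives.
t = n × t½ = 0.68793 × 55.899 ≈ 38.454 minutes.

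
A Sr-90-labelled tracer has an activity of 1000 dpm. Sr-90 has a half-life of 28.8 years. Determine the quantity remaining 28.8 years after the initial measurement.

Elapsed time is 1 half-life (28.8/28.8).
Each half-life halves the amount: 1000 × (1/2)^1 = 1000/2 = 500 dpm.

500 dpm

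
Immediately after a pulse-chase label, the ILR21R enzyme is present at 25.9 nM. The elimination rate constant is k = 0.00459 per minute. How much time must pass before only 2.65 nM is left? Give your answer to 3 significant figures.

497 minutes

t½ = ln 2 / k = 0.69315 / 0.00459 ≈ 151.01 minutes.
Fraction remaining = 2.65/25.9 ≈ 0.10232.
n = log₂(25.9/2.65) = ln(9.7736)/ln 2 ≈ 3.2889 half-lives.
t = n × t½ = 3.2889 × 151.01 ≈ 496.66 minutes.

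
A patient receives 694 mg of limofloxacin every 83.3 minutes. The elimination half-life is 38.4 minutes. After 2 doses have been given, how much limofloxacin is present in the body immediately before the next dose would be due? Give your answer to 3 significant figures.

189 mg

The 2 doses were given 166.6, 83.3 minutes ago.
Total = 694·(1/2)^(166.6/38.4) + 694·(1/2)^(83.3/38.4)
      = 34.303 + 154.29 ≈ 188.59 mg.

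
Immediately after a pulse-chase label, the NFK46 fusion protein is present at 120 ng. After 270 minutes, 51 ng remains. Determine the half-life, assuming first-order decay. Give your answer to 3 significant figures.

A/A₀ = 51/120 ≈ 0.425.
n = log₂(2.3529) ≈ 1.2345 half-lives elapsed in 270 minutes.
t½ = 270/1.2345 ≈ 218.72 minutes.

219 minutes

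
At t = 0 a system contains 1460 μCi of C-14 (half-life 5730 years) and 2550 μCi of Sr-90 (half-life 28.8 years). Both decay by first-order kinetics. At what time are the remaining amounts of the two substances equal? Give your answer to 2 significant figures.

23 years

Set 1460·(1/2)^(t/5730) = 2550·(1/2)^(t/28.8).
Taking log₂: log₂(1460/2550) = t·(1/5730 − 1/28.8).
log₂(0.57255) = -0.80453; 1/5730 − 1/28.8 = -0.034548.
t = -0.80453 / -0.034548 ≈ 23.287 years.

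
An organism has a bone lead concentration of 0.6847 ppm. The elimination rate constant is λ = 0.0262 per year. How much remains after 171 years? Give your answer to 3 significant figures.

t½ = ln 2 / λ = 0.69315 / 0.0262 ≈ 26.456 years.
Number of half-lives: n = 171/26.456 ≈ 6.4636.
Remaining = 0.6847 × (1/2)^6.4636 = 0.6847 × 0.011331 ≈ 0.0077584 ppm.

0.00776 ppm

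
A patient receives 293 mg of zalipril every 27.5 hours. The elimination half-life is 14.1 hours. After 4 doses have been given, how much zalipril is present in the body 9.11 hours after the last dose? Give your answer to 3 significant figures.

251 mg

The 4 doses were given 91.61, 64.11, 36.61, 9.11 hours ago.
Total = 293·(1/2)^(91.61/14.1) + 293·(1/2)^(64.11/14.1) + 293·(1/2)^(36.61/14.1) + 293·(1/2)^(9.11/14.1)
      = 3.2436 + 12.536 + 48.446 + 187.23 ≈ 251.45 mg.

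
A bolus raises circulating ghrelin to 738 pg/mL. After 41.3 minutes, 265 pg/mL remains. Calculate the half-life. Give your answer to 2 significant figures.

28 minutes

A/A₀ = 265/738 ≈ 0.35908.
n = log₂(2.7849) ≈ 1.4776 half-lives elapsed in 41.3 minutes.
t½ = 41.3/1.4776 ≈ 27.95 minutes.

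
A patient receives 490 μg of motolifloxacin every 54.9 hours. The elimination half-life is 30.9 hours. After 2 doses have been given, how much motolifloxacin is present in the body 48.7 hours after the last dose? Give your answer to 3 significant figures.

212 μg

The 2 doses were given 103.6, 48.7 hours ago.
Total = 490·(1/2)^(103.6/30.9) + 490·(1/2)^(48.7/30.9)
      = 47.964 + 164.35 ≈ 212.31 μg.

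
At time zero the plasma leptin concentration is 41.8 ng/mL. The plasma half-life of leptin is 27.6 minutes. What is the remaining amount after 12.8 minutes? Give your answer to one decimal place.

Number of half-lives: n = 12.8/27.6 ≈ 0.46377.
Remaining = 41.8 × (1/2)^0.46377 = 41.8 × 0.72509 ≈ 30.309 ng/mL.

30.3 ng/mL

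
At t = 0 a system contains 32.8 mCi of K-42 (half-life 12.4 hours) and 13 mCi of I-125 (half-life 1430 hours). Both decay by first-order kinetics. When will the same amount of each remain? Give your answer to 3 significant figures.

16.7 hours

Set 32.8·(1/2)^(t/12.4) = 13·(1/2)^(t/1430).
Taking log₂: log₂(32.8/13) = t·(1/12.4 − 1/1430).
log₂(2.5231) = 1.3352; 1/12.4 − 1/1430 = 0.079946.
t = 1.3352 / 0.079946 ≈ 16.701 hours.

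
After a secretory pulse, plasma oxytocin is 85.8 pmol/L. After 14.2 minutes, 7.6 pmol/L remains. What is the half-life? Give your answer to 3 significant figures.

4.06 minutes

A/A₀ = 7.6/85.8 ≈ 0.088578.
n = log₂(11.289) ≈ 3.4969 half-lives elapsed in 14.2 minutes.
t½ = 14.2/3.4969 ≈ 4.0607 minutes.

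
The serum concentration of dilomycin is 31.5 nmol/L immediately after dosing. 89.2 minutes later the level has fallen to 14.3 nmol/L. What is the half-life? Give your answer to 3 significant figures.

A/A₀ = 14.3/31.5 ≈ 0.45397.
n = log₂(2.2028) ≈ 1.1393 half-lives elapsed in 89.2 minutes.
t½ = 89.2/1.1393 ≈ 78.291 minutes.

78.3 minutes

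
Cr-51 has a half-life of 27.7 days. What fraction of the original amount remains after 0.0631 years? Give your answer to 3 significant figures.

0.562

0.0631 years = 23.0315 days.
n = 23.0315/27.7 ≈ 0.83146 half-lives.
Fraction remaining = (1/2)^0.83146 ≈ 0.56196.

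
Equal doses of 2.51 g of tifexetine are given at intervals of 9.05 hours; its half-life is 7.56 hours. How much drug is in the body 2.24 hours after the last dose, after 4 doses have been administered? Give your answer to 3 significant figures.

3.49 g

The 4 doses were given 29.39, 20.34, 11.29, 2.24 hours ago.
Total = 2.51·(1/2)^(29.39/7.56) + 2.51·(1/2)^(20.34/7.56) + 2.51·(1/2)^(11.29/7.56) + 2.51·(1/2)^(2.24/7.56)
      = 0.16959 + 0.38883 + 0.8915 + 2.044 ≈ 3.4939 g.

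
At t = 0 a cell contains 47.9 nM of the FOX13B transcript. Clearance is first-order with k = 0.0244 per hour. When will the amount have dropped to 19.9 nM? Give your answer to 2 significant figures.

36 hours

t½ = ln 2 / k = 0.69315 / 0.0244 ≈ 28.408 hours.
Fraction remaining = 19.9/47.9 ≈ 0.41545.
n = log₂(47.9/19.9) = ln(2.407)/ln 2 ≈ 1.2673 half-lives.
t = n × t½ = 1.2673 × 28.408 ≈ 36 hours.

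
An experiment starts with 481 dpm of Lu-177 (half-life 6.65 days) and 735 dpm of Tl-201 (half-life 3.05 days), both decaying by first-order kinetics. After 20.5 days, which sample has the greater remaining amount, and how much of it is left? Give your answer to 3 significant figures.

Lu-177: 481 × (1/2)^3.0827 ≈ 56.775 dpm.
Tl-201: 735 × (1/2)^6.7213 ≈ 6.9658 dpm.
Lu-177 has more remaining, at ≈ 56.775 dpm.

Lu-177, 56.8 dpm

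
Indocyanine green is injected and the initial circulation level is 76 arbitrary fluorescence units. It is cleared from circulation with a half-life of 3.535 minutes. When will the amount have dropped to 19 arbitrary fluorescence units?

7.07 minutes

19/76 = 1/4, so 2 half-lives have elapsed.
t = 2 × 3.535 = 7.07 minutes.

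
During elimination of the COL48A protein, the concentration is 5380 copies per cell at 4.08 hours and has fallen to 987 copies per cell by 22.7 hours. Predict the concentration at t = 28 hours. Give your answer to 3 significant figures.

609 copies per cell

Over Δt = 22.7 − 4.08 = 18.62 hours, the level fell by a factor of 5380/987 ≈ 5.4509.
n = log₂(5.4509) ≈ 2.4465 half-lives, so t½ = 18.62/2.4465 ≈ 7.6109 hours.
From t = 22.7 to t = 28: 987 × (1/2)^((28−22.7)/7.6109) ≈ 609.1 copies per cell.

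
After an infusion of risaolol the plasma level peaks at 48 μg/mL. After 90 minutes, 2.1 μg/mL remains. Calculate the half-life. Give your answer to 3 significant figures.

A/A₀ = 2.1/48 ≈ 0.04375.
n = log₂(22.857) ≈ 4.5146 half-lives elapsed in 90 minutes.
t½ = 90/4.5146 ≈ 19.935 minutes.

19.9 minutes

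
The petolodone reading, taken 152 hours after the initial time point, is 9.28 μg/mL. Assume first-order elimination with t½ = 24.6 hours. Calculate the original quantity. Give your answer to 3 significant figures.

672 μg/mL

Number of half-lives elapsed: n = 152/24.6 ≈ 6.1789.
A₀ = A × 2^n = 9.28 × 2^6.1789 = 9.28 × 72.447 ≈ 672.31 μg/mL.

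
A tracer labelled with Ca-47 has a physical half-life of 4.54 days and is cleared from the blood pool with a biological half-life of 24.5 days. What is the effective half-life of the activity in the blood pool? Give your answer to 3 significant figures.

3.83 days

1/t_eff = 1/t_phys + 1/t_biol = 1/4.54 + 1/24.5 = 0.26108 per day.
t_eff = 4.54 × 24.5 / (4.54 + 24.5) ≈ 3.8302 days.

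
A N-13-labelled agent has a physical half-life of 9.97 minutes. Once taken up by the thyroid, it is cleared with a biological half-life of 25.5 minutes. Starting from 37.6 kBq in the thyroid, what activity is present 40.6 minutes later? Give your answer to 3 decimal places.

0.741 kBq

1/t_eff = 1/t_phys + 1/t_biol = 1/9.97 + 1/25.5 = 0.13952 per minute.
t_eff = 9.97 × 25.5 / (9.97 + 25.5) ≈ 7.1676 minutes.
Remaining = 37.6 × (1/2)^(40.6/7.1676) = 37.6 × (1/2)^5.6644 ≈ 0.74138 kBq.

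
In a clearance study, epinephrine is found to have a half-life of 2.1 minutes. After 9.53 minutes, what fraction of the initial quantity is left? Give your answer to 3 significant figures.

0.0430

n = 9.53/2.1 ≈ 4.5381 half-lives.
Fraction remaining = (1/2)^4.5381 ≈ 0.043042.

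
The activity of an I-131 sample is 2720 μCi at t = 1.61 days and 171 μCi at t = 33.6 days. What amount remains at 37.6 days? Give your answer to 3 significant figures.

121 μCi

Over Δt = 33.6 − 1.61 = 31.99 days, the level fell by a factor of 2720/171 ≈ 15.906.
n = log₂(15.906) ≈ 3.9915 half-lives, so t½ = 31.99/3.9915 ≈ 8.0145 days.
From t = 33.6 to t = 37.6: 171 × (1/2)^((37.6−33.6)/8.0145) ≈ 120.99 μCi.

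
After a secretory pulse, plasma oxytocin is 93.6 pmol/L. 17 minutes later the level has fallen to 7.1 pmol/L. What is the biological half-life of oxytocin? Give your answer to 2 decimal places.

4.57 minutes

A/A₀ = 7.1/93.6 ≈ 0.075855.
n = log₂(13.183) ≈ 3.7206 half-lives elapsed in 17 minutes.
t½ = 17/3.7206 ≈ 4.5691 minutes.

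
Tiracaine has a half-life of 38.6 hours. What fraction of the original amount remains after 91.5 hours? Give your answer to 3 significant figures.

0.193

n = 91.5/38.6 ≈ 2.3705 half-lives.
Fraction remaining = (1/2)^2.3705 ≈ 0.19338.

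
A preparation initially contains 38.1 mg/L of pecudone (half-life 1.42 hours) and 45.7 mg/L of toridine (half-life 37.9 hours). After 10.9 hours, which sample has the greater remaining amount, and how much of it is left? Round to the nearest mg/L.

pecudone: 38.1 × (1/2)^7.6761 ≈ 0.1863 mg/L.
toridine: 45.7 × (1/2)^0.2876 ≈ 37.44 mg/L.
Toridine has more remaining, at ≈ 37.44 mg/L.

toridine, 37 mg/L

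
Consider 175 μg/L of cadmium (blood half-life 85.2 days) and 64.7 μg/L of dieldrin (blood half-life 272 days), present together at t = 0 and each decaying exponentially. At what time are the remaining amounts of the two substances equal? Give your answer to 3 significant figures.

Set 175·(1/2)^(t/85.2) = 64.7·(1/2)^(t/272).
Taking log₂: log₂(175/64.7) = t·(1/85.2 − 1/272).
log₂(2.7048) = 1.4355; 1/85.2 − 1/272 = 0.0080606.
t = 1.4355 / 0.0080606 ≈ 178.09 days.

178 days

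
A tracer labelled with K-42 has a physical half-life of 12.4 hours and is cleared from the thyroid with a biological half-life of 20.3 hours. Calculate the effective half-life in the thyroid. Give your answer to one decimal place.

7.7 hours

1/t_eff = 1/t_phys + 1/t_biol = 1/12.4 + 1/20.3 = 0.12991 per hour.
t_eff = 12.4 × 20.3 / (12.4 + 20.3) ≈ 7.6979 hours.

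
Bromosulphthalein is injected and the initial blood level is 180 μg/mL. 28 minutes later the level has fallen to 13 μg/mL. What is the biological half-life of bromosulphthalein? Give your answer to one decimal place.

7.4 minutes

A/A₀ = 13/180 ≈ 0.072222.
n = log₂(13.846) ≈ 3.7914 half-lives elapsed in 28 minutes.
t½ = 28/3.7914 ≈ 7.3851 minutes.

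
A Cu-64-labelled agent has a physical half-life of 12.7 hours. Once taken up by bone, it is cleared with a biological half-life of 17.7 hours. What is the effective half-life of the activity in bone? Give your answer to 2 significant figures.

7.4 hours

1/t_eff = 1/t_phys + 1/t_biol = 1/12.7 + 1/17.7 = 0.13524 per hour.
t_eff = 12.7 × 17.7 / (12.7 + 17.7) ≈ 7.3944 hours.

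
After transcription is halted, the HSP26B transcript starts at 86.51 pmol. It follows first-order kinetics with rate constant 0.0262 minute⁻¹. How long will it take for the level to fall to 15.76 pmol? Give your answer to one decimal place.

65.0 minutes

t½ = ln 2 / k = 0.69315 / 0.0262 ≈ 26.456 minutes.
Fraction remaining = 15.76/86.51 ≈ 0.18218.
n = log₂(86.51/15.76) = ln(5.4892)/ln 2 ≈ 2.4566 half-lives.
t = n × t½ = 2.4566 × 26.456 ≈ 64.992 minutes.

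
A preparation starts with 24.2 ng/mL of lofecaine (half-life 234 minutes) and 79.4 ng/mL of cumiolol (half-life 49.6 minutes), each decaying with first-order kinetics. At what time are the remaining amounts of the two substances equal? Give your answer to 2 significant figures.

110 minutes

Set 24.2·(1/2)^(t/234) = 79.4·(1/2)^(t/49.6).
Taking log₂: log₂(24.2/79.4) = t·(1/234 − 1/49.6).
log₂(0.30479) = -1.7141; 1/234 − 1/49.6 = -0.015888.
t = -1.7141 / -0.015888 ≈ 107.89 minutes.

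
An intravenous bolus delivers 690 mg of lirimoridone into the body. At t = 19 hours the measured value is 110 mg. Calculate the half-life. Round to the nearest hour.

A/A₀ = 110/690 ≈ 0.15942.
n = log₂(6.2727) ≈ 2.6491 half-lives elapsed in 19 hours.
t½ = 19/2.6491 ≈ 7.1723 hours.

7 hours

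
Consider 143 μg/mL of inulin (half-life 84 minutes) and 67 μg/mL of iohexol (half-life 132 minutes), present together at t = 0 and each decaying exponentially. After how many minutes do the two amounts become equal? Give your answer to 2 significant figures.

250 minutes

Set 143·(1/2)^(t/84) = 67·(1/2)^(t/132).
Taking log₂: log₂(143/67) = t·(1/84 − 1/132).
log₂(2.1343) = 1.0938; 1/84 − 1/132 = 0.004329.
t = 1.0938 / 0.004329 ≈ 252.66 minutes.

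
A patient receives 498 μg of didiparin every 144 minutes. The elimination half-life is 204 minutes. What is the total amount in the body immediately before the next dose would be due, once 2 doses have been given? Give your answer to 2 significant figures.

The 2 doses were given 288, 144 minutes ago.
Total = 498·(1/2)^(288/204) + 498·(1/2)^(144/204)
      = 187.17 + 305.31 ≈ 492.48 μg.

490 μg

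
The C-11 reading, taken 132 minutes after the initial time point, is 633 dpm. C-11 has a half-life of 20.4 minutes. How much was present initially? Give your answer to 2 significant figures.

Number of half-lives elapsed: n = 132/20.4 ≈ 6.4706.
A₀ = A × 2^n = 633 × 2^6.4706 = 633 × 88.683 ≈ 56136 dpm.

56000 dpm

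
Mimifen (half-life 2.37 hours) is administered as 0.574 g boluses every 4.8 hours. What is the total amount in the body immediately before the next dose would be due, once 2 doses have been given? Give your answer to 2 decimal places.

The 2 doses were given 9.6, 4.8 hours ago.
Total = 0.574·(1/2)^(9.6/2.37) + 0.574·(1/2)^(4.8/2.37)
      = 0.034638 + 0.141 ≈ 0.17564 g.

0.18 g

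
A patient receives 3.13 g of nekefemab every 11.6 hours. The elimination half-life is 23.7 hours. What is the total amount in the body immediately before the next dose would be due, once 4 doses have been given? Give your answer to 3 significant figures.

5.75 g

The 4 doses were given 46.4, 34.8, 23.2, 11.6 hours ago.
Total = 3.13·(1/2)^(46.4/23.7) + 3.13·(1/2)^(34.8/23.7) + 3.13·(1/2)^(23.2/23.7) + 3.13·(1/2)^(11.6/23.7)
      = 0.80572 + 1.1312 + 1.5881 + 2.2295 ≈ 5.7544 g.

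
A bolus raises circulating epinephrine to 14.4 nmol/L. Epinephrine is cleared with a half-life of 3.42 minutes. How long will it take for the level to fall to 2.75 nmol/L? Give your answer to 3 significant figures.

Fraction remaining = 2.75/14.4 ≈ 0.19097.
n = log₂(14.4/2.75) = ln(5.2364)/ln 2 ≈ 2.3886 half-lives.
t = n × t½ = 2.3886 × 3.42 ≈ 8.1689 minutes.

8.17 minutes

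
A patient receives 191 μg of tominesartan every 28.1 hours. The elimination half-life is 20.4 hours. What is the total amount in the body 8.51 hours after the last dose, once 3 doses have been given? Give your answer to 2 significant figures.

The 3 doses were given 64.71, 36.61, 8.51 hours ago.
Total = 191·(1/2)^(64.71/20.4) + 191·(1/2)^(36.61/20.4) + 191·(1/2)^(8.51/20.4)
      = 21.191 + 55.056 + 143.04 ≈ 219.29 μg.

220 μg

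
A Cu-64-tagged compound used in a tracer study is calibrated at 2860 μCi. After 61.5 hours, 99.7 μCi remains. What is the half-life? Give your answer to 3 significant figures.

A/A₀ = 99.7/2860 ≈ 0.03486.
n = log₂(28.686) ≈ 4.8423 half-lives elapsed in 61.5 hours.
t½ = 61.5/4.8423 ≈ 12.701 hours.

12.7 hours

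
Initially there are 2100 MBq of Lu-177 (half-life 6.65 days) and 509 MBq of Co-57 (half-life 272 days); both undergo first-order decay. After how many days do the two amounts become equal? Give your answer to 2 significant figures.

Set 2100·(1/2)^(t/6.65) = 509·(1/2)^(t/272).
Taking log₂: log₂(2100/509) = t·(1/6.65 − 1/272).
log₂(4.1257) = 2.0447; 1/6.65 − 1/272 = 0.1467.
t = 2.0447 / 0.1467 ≈ 13.938 days.

14 days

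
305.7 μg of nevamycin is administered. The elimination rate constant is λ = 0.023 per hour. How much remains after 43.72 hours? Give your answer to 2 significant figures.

110 μg

t½ = ln 2 / λ = 0.69315 / 0.023 ≈ 30.137 hours.
Number of half-lives: n = 43.72/30.137 ≈ 1.4507.
Remaining = 305.7 × (1/2)^1.4507 = 305.7 × 0.36584 ≈ 111.84 μg.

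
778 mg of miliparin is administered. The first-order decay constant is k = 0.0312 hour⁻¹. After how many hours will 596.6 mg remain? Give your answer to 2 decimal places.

t½ = ln 2 / k = 0.69315 / 0.0312 ≈ 22.216 hours.
Fraction remaining = 596.6/778 ≈ 0.76684.
n = log₂(778/596.6) = ln(1.3041)/ln 2 ≈ 0.38301 half-lives.
t = n × t½ = 0.38301 × 22.216 ≈ 8.509 hours.

8.51 hours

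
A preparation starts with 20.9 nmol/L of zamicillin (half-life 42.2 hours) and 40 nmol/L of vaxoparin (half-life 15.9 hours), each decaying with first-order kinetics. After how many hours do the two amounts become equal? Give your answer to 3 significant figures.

23.9 hours

Set 20.9·(1/2)^(t/42.2) = 40·(1/2)^(t/15.9).
Taking log₂: log₂(20.9/40) = t·(1/42.2 − 1/15.9).
log₂(0.5225) = -0.9365; 1/42.2 − 1/15.9 = -0.039196.
t = -0.9365 / -0.039196 ≈ 23.892 hours.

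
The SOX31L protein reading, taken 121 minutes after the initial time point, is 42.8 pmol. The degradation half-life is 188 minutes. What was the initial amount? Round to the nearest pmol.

67 pmol

Number of half-lives elapsed: n = 121/188 ≈ 0.64362.
A₀ = A × 2^n = 42.8 × 2^0.64362 = 42.8 × 1.5622 ≈ 66.864 pmol.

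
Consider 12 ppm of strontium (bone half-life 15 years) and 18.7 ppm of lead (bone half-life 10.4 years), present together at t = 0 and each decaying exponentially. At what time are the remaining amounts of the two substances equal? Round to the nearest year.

22 years

Set 12·(1/2)^(t/15) = 18.7·(1/2)^(t/10.4).
Taking log₂: log₂(12/18.7) = t·(1/15 − 1/10.4).
log₂(0.64171) = -0.64; 1/15 − 1/10.4 = -0.029487.
t = -0.64 / -0.029487 ≈ 21.704 years.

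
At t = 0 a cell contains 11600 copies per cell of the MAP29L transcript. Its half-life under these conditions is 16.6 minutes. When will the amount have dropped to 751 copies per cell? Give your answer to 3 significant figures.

65.6 minutes

Fraction remaining = 751/11600 ≈ 0.064741.
n = log₂(11600/751) = ln(15.446)/ln 2 ≈ 3.9492 half-lives.
t = n × t½ = 3.9492 × 16.6 ≈ 65.556 minutes.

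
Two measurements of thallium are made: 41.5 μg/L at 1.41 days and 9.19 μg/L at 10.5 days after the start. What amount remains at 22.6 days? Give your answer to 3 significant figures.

1.24 μg/L

Over Δt = 10.5 − 1.41 = 9.09 days, the level fell by a factor of 41.5/9.19 ≈ 4.5158.
n = log₂(4.5158) ≈ 2.175 half-lives, so t½ = 9.09/2.175 ≈ 4.1794 days.
From t = 10.5 to t = 22.6: 9.19 × (1/2)^((22.6−10.5)/4.1794) ≈ 1.2353 μg/L.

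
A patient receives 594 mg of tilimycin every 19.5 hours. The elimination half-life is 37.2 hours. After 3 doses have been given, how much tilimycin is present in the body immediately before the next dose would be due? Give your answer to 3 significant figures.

900 mg

The 3 doses were given 58.5, 39, 19.5 hours ago.
Total = 594·(1/2)^(58.5/37.2) + 594·(1/2)^(39/37.2) + 594·(1/2)^(19.5/37.2)
      = 199.71 + 287.2 + 413.04 ≈ 899.95 mg.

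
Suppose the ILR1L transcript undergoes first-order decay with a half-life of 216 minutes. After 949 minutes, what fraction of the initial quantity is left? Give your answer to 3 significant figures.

n = 949/216 ≈ 4.3935 half-lives.
Fraction remaining = (1/2)^4.3935 ≈ 0.047579.

0.0476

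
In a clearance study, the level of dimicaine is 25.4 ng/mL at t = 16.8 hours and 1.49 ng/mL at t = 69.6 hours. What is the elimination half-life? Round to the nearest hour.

13 hours

Over Δt = 69.6 − 16.8 = 52.8 hours, the level fell by a factor of 25.4/1.49 ≈ 17.047.
n = log₂(17.047) ≈ 4.0914 half-lives, so t½ = 52.8/4.0914 ≈ 12.905 hours.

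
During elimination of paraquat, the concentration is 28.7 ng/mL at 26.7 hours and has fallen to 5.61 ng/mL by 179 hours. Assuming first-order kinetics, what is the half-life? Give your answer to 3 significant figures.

64.7 hours

Over Δt = 179 − 26.7 = 152.3 hours, the level fell by a factor of 28.7/5.61 ≈ 5.1159.
n = log₂(5.1159) ≈ 2.355 half-lives, so t½ = 152.3/2.355 ≈ 64.672 hours.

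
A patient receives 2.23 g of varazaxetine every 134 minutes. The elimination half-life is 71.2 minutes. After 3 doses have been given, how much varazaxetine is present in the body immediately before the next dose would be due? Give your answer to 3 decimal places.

0.814 g

The 3 doses were given 402, 268, 134 minutes ago.
Total = 2.23·(1/2)^(402/71.2) + 2.23·(1/2)^(268/71.2) + 2.23·(1/2)^(134/71.2)
      = 0.044532 + 0.16414 + 0.60501 ≈ 0.81368 g.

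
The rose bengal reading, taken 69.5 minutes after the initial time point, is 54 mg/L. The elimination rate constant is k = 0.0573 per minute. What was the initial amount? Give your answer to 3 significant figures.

2900 mg/L

t½ = ln 2 / k = 0.69315 / 0.0573 ≈ 12.097 minutes.
Number of half-lives elapsed: n = 69.5/12.097 ≈ 5.7453.
A₀ = A × 2^n = 54 × 2^5.7453 = 54 × 53.643 ≈ 2896.7 mg/L.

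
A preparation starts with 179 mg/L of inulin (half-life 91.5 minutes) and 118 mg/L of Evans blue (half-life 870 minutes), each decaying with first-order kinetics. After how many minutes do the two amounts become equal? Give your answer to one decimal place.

61.5 minutes

Set 179·(1/2)^(t/91.5) = 118·(1/2)^(t/870).
Taking log₂: log₂(179/118) = t·(1/91.5 − 1/870).
log₂(1.5169) = 0.60117; 1/91.5 − 1/870 = 0.0097795.
t = 0.60117 / 0.0097795 ≈ 61.473 minutes.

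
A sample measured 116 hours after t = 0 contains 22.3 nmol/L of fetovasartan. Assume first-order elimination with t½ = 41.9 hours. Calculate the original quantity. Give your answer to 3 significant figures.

Number of half-lives elapsed: n = 116/41.9 ≈ 2.7685.
A₀ = A × 2^n = 22.3 × 2^2.7685 = 22.3 × 6.814 ≈ 151.95 nmol/L.

152 nmol/L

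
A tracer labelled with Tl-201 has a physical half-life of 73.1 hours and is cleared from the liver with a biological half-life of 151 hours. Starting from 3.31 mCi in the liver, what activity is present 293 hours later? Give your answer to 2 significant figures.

0.054 mCi

1/t_eff = 1/t_phys + 1/t_biol = 1/73.1 + 1/151 = 0.020302 per hour.
t_eff = 73.1 × 151 / (73.1 + 151) ≈ 49.255 hours.
Remaining = 3.31 × (1/2)^(293/49.255) = 3.31 × (1/2)^5.9486 ≈ 0.053594 mCi.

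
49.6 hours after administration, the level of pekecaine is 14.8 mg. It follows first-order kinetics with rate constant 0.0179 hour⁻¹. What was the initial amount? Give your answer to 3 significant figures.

36.0 mg

t½ = ln 2 / k = 0.69315 / 0.0179 ≈ 38.723 hours.
Number of half-lives elapsed: n = 49.6/38.723 ≈ 1.2809.
A₀ = A × 2^n = 14.8 × 2^1.2809 = 14.8 × 2.4299 ≈ 35.962 mg.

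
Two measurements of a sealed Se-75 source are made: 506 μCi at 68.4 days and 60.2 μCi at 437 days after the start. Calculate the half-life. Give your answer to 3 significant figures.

Over Δt = 437 − 68.4 = 368.6 days, the level fell by a factor of 506/60.2 ≈ 8.4053.
n = log₂(8.4053) ≈ 3.0713 half-lives, so t½ = 368.6/3.0713 ≈ 120.01 days.

120 days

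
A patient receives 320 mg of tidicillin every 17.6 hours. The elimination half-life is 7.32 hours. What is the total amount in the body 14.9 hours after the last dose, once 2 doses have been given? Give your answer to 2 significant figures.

The 2 doses were given 32.5, 14.9 hours ago.
Total = 320·(1/2)^(32.5/7.32) + 320·(1/2)^(14.9/7.32)
      = 14.744 + 78.054 ≈ 92.798 mg.

93 mg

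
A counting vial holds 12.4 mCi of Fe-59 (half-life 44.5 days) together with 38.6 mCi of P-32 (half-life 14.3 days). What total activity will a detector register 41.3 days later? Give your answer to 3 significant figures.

11.7 mCi

Fe-59: 12.4 × (1/2)^(41.3/44.5) = 12.4 × (1/2)^0.92809 ≈ 6.5169 mCi.
P-32: 38.6 × (1/2)^(41.3/14.3) = 38.6 × (1/2)^2.8881 ≈ 5.2141 mCi.
Total = 6.5169 + 5.2141 ≈ 11.731 mCi.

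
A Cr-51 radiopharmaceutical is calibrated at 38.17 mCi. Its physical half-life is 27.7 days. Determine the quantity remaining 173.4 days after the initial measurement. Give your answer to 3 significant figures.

Number of half-lives: n = 173.4/27.7 ≈ 6.2599.
Remaining = 38.17 × (1/2)^6.2599 = 38.17 × 0.013049 ≈ 0.49808 mCi.

0.498 mCi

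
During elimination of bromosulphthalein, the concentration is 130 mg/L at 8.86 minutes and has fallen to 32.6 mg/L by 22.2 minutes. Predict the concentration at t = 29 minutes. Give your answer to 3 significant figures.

16.1 mg/L

Over Δt = 22.2 − 8.86 = 13.34 minutes, the level fell by a factor of 130/32.6 ≈ 3.9877.
n = log₂(3.9877) ≈ 1.9956 half-lives, so t½ = 13.34/1.9956 ≈ 6.6848 minutes.
From t = 22.2 to t = 29: 32.6 × (1/2)^((29−22.2)/6.6848) ≈ 16.106 mg/L.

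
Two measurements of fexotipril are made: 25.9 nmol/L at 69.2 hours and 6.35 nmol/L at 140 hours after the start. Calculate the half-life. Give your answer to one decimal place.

34.9 hours

Over Δt = 140 − 69.2 = 70.8 hours, the level fell by a factor of 25.9/6.35 ≈ 4.0787.
n = log₂(4.0787) ≈ 2.0281 half-lives, so t½ = 70.8/2.0281 ≈ 34.909 hours.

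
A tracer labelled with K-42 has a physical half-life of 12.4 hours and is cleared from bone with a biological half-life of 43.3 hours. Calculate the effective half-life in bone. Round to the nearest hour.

1/t_eff = 1/t_phys + 1/t_biol = 1/12.4 + 1/43.3 = 0.10374 per hour.
t_eff = 12.4 × 43.3 / (12.4 + 43.3) ≈ 9.6395 hours.

10 hours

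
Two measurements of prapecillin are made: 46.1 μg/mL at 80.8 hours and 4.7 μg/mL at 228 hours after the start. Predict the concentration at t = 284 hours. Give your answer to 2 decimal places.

Over Δt = 228 − 80.8 = 147.2 hours, the level fell by a factor of 46.1/4.7 ≈ 9.8085.
n = log₂(9.8085) ≈ 3.294 half-lives, so t½ = 147.2/3.294 ≈ 44.687 hours.
From t = 228 to t = 284: 4.7 × (1/2)^((284−228)/44.687) ≈ 1.9718 μg/mL.

1.97 μg/mL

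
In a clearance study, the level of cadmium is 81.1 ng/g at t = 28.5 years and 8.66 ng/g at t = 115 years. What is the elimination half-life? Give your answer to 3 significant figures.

26.8 years

Over Δt = 115 − 28.5 = 86.5 years, the level fell by a factor of 81.1/8.66 ≈ 9.3649.
n = log₂(9.3649) ≈ 3.2273 half-lives, so t½ = 86.5/3.2273 ≈ 26.803 years.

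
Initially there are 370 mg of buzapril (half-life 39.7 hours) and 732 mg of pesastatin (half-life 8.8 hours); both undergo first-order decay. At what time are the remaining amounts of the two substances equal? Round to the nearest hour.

Set 370·(1/2)^(t/39.7) = 732·(1/2)^(t/8.8).
Taking log₂: log₂(370/732) = t·(1/39.7 − 1/8.8).
log₂(0.50546) = -0.98432; 1/39.7 − 1/8.8 = -0.088447.
t = -0.98432 / -0.088447 ≈ 11.129 hours.

11 hours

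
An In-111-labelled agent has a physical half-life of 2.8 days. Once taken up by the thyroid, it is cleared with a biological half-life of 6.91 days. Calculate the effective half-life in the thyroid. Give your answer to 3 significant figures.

1/t_eff = 1/t_phys + 1/t_biol = 1/2.8 + 1/6.91 = 0.50186 per day.
t_eff = 2.8 × 6.91 / (2.8 + 6.91) ≈ 1.9926 days.

1.99 days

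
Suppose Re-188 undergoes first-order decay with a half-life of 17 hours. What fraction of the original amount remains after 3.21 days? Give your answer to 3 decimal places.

0.043

3.21 days = 77.04 hours.
n = 77.04/17 ≈ 4.5318 half-lives.
Fraction remaining = (1/2)^4.5318 ≈ 0.043232.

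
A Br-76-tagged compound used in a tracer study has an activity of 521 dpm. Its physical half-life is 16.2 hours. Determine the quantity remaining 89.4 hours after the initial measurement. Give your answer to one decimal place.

11.4 dpm

Number of half-lives: n = 89.4/16.2 ≈ 5.5185.
Remaining = 521 × (1/2)^5.5185 = 521 × 0.021815 ≈ 11.366 dpm.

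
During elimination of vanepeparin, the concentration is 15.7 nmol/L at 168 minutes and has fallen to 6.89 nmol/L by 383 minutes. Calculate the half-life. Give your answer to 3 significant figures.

181 minutes

Over Δt = 383 − 168 = 215 minutes, the level fell by a factor of 15.7/6.89 ≈ 2.2787.
n = log₂(2.2787) ≈ 1.1882 half-lives, so t½ = 215/1.1882 ≈ 180.95 minutes.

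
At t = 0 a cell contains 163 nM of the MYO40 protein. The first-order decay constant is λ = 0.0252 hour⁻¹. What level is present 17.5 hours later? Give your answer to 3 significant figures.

105 nM

t½ = ln 2 / λ = 0.69315 / 0.0252 ≈ 27.506 hours.
Number of half-lives: n = 17.5/27.506 ≈ 0.63623.
Remaining = 163 × (1/2)^0.63623 = 163 × 0.64339 ≈ 104.87 nM.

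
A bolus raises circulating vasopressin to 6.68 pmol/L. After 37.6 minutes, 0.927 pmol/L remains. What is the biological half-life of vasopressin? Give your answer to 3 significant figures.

13.2 minutes

A/A₀ = 0.927/6.68 ≈ 0.13877.
n = log₂(7.206) ≈ 2.8492 half-lives elapsed in 37.6 minutes.
t½ = 37.6/2.8492 ≈ 13.197 minutes.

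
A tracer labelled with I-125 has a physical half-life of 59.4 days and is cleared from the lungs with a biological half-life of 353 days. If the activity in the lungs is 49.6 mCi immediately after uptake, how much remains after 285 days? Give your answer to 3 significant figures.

1.02 mCi

1/t_eff = 1/t_phys + 1/t_biol = 1/59.4 + 1/353 = 0.019668 per day.
t_eff = 59.4 × 353 / (59.4 + 353) ≈ 50.844 days.
Remaining = 49.6 × (1/2)^(285/50.844) = 49.6 × (1/2)^5.6053 ≈ 1.0188 mCi.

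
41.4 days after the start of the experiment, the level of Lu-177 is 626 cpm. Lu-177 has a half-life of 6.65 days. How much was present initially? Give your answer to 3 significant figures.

Number of half-lives elapsed: n = 41.4/6.65 ≈ 6.2256.
A₀ = A × 2^n = 626 × 2^6.2256 = 626 × 74.831 ≈ 46844 cpm.

46800 cpm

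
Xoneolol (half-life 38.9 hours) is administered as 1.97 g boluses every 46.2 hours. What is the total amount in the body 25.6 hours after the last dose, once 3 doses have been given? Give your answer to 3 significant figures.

The 3 doses were given 118, 71.8, 25.6 hours ago.
Total = 1.97·(1/2)^(118/38.9) + 1.97·(1/2)^(71.8/38.9) + 1.97·(1/2)^(25.6/38.9)
      = 0.24061 + 0.54807 + 1.2484 ≈ 2.0371 g.

2.04 g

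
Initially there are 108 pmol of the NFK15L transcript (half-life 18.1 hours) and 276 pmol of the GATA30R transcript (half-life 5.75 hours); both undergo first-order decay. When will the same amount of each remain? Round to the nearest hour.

11 hours

Set 108·(1/2)^(t/18.1) = 276·(1/2)^(t/5.75).
Taking log₂: log₂(108/276) = t·(1/18.1 − 1/5.75).
log₂(0.3913) = -1.3536; 1/18.1 − 1/5.75 = -0.11866.
t = -1.3536 / -0.11866 ≈ 11.407 hours.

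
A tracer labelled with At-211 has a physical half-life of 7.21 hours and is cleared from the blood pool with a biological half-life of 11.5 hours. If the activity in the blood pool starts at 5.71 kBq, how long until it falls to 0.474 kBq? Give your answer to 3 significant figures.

15.9 hours

1/t_eff = 1/t_phys + 1/t_biol = 1/7.21 + 1/11.5 = 0.22565 per hour.
t_eff = 7.21 × 11.5 / (7.21 + 11.5) ≈ 4.4316 hours.
n = log₂(5.71/0.474) ≈ 3.5905; t = 3.5905 × 4.4316 ≈ 15.912 hours.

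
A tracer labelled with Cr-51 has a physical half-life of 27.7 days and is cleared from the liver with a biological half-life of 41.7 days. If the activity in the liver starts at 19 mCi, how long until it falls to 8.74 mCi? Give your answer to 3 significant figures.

18.6 days

1/t_eff = 1/t_phys + 1/t_biol = 1/27.7 + 1/41.7 = 0.060082 per day.
t_eff = 27.7 × 41.7 / (27.7 + 41.7) ≈ 16.644 days.
n = log₂(19/8.74) ≈ 1.1203; t = 1.1203 × 16.644 ≈ 18.646 days.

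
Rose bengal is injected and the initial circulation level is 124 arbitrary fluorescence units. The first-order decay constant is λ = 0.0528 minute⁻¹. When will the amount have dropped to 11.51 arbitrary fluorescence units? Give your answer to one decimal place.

45.0 minutes

t½ = ln 2 / λ = 0.69315 / 0.0528 ≈ 13.128 minutes.
Fraction remaining = 11.51/124 ≈ 0.092823.
n = log₂(124/11.51) = ln(10.773)/ln 2 ≈ 3.4294 half-lives.
t = n × t½ = 3.4294 × 13.128 ≈ 45.02 minutes.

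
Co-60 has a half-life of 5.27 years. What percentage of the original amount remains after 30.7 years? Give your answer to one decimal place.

n = 30.7/5.27 ≈ 5.8254 half-lives.
Fraction remaining = (1/2)^5.8254 ≈ 0.017635, i.e. 1.7635%.

1.8%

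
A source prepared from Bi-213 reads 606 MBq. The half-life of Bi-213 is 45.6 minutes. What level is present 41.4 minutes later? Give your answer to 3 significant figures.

323 MBq

Number of half-lives: n = 41.4/45.6 ≈ 0.90789.
Remaining = 606 × (1/2)^0.90789 = 606 × 0.53296 ≈ 322.98 MBq.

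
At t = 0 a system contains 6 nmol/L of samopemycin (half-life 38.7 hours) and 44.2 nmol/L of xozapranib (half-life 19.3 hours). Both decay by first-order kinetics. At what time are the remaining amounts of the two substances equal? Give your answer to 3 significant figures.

111 hours

Set 6·(1/2)^(t/38.7) = 44.2·(1/2)^(t/19.3).
Taking log₂: log₂(6/44.2) = t·(1/38.7 − 1/19.3).
log₂(0.13575) = -2.881; 1/38.7 − 1/19.3 = -0.025974.
t = -2.881 / -0.025974 ≈ 110.92 hours.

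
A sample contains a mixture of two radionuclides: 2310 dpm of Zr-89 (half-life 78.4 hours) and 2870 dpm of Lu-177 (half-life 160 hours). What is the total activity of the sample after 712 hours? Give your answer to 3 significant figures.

136 dpm

Zr-89: 2310 × (1/2)^(712/78.4) = 2310 × (1/2)^9.0816 ≈ 4.2635 dpm.
Lu-177: 2870 × (1/2)^(712/160) = 2870 × (1/2)^4.45 ≈ 131.31 dpm.
Total = 4.2635 + 131.31 ≈ 135.57 dpm.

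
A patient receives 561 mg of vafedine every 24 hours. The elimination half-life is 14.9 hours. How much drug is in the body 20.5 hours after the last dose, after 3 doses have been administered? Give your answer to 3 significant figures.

310 mg

The 3 doses were given 68.5, 44.5, 20.5 hours ago.
Total = 561·(1/2)^(68.5/14.9) + 561·(1/2)^(44.5/14.9) + 561·(1/2)^(20.5/14.9)
      = 23.176 + 70.78 + 216.17 ≈ 310.13 mg.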